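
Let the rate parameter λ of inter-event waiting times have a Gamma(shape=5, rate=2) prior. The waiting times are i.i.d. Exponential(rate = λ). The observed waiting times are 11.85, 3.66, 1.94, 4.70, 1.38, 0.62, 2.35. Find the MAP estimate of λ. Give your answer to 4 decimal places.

λ̂_MAP = 0.3860

The Exponential(rate=λ) likelihood is ∝ λ^n e^(−λΣtᵢ). Here n = 7 and Σtᵢ = 11.85 + 3.66 + 1.94 + 4.70 + 1.38 + 0.62 + 2.35 = 26.50.
Posterior ∝ λ^4e^(−2λ) · λ^7e^(−26.50λ) = λ^11e^(−28.50λ), i.e. Gamma(12, 28.50).
Mode = (a−1)/b = 11/28.50 ≈ 0.3860.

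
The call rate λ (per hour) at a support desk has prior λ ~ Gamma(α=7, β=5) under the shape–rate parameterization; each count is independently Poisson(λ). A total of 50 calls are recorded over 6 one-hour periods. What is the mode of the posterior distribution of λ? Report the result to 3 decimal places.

Σxᵢ = 50, n = 6.
Posterior ∝ λ^6e^(−5λ) · λ^50e^(−6λ) = λ^56e^(−11λ), i.e. Gamma(shape=57, rate=11).
The mode of a Gamma(a, b) with a ≥ 1 (shape–rate) is (a−1)/b = 56/11 ≈ 5.091.

λ̂_MAP = 5.091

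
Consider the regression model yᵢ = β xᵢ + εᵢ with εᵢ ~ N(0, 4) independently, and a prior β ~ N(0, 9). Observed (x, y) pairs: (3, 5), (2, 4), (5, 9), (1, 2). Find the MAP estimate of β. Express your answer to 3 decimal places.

log p(β | y) = −Σ(yᵢ − βxᵢ)²/(2·4) − β²/(2·9) + const.
Setting the derivative to zero: Σxᵢ(yᵢ − βxᵢ)/4 − β/9 = 0, so β = Σxᵢyᵢ / (Σxᵢ² + σ²/τ²).
Σxᵢyᵢ = 3·5 + 2·4 + 5·9 + 1·2 = 70; Σxᵢ² = 39; σ²/τ² = 4/9.
β̂_MAP = 70 / (39 + 4/9) = 70/(355/9) = 126/71 ≈ 1.775.

β̂_MAP = 1.775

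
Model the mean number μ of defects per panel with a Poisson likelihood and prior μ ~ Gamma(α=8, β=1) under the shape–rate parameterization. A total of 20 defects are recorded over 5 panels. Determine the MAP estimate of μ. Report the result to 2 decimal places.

μ̂_MAP = 4.50

Σxᵢ = 20, n = 5.
Posterior ∝ μ^7e^(−1μ) · μ^20e^(−5μ) = μ^27e^(−6μ), i.e. Gamma(shape=28, rate=6).
The mode of a Gamma(a, b) with a ≥ 1 (shape–rate) is (a−1)/b = 27/6 ≈ 4.50.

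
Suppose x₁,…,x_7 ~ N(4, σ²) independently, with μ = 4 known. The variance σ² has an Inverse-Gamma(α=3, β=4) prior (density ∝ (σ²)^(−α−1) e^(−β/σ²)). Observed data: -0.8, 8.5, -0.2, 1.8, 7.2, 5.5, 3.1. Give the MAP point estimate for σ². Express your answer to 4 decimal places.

Sum of squared deviations about the known mean: SS = (-0.8−4)² + (8.5−4)² + (-0.2−4)² + (1.8−4)² + (7.2−4)² + (5.5−4)² + (3.1−4)² = 79.07.
The Normal likelihood contributes (σ²)^(−n/2) exp(−SS/(2σ²)), so the posterior is Inverse-Gamma(α + n/2, β + SS/2) = Inverse-Gamma(6.5, 43.535).
The mode of Inverse-Gamma(a, b) is b/(a+1) = 43.535/7.5 ≈ 5.8047.

σ̂²_MAP = 5.8047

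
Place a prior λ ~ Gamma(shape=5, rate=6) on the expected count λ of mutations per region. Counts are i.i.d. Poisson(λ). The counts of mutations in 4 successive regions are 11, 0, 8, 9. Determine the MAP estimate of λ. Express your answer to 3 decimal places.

Σxᵢ = 11+0+8+9 = 28, with n = 4.
Posterior ∝ λ^4e^(−6λ) · λ^28e^(−4λ) = λ^32e^(−10λ), i.e. Gamma(shape=33, rate=10).
The mode of a Gamma(a, b) with a ≥ 1 (shape–rate) is (a−1)/b = 32/10 ≈ 3.200.

λ̂_MAP = 3.200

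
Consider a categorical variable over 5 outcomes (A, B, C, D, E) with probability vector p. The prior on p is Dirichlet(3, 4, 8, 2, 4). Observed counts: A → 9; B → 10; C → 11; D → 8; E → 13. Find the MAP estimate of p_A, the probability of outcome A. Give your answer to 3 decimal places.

MAP estimate of p_A = 0.164

The posterior is Dirichlet(αᵢ + nᵢ) = Dirichlet(12, 14, 19, 10, 17).
For a Dirichlet(a₁,…,a_K) with all aᵢ > 1, the mode has j-th component (aⱼ − 1)/(Σaᵢ − K).
Here Σaᵢ = 72 and K = 5, so p_A = (12 − 1)/(72 − 5) = 11/67 ≈ 0.164.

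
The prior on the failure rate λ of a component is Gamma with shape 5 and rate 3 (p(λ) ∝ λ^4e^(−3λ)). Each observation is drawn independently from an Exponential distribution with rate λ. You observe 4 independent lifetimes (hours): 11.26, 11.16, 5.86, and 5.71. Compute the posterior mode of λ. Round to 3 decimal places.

The Exponential(rate=λ) likelihood is ∝ λ^n e^(−λΣtᵢ). Here n = 4 and Σtᵢ = 11.26 + 11.16 + 5.86 + 5.71 = 33.99.
Posterior ∝ λ^4e^(−3λ) · λ^4e^(−33.99λ) = λ^8e^(−36.99λ), i.e. Gamma(9, 36.99).
Mode = (a−1)/b = 8/36.99 ≈ 0.216.

λ̂_MAP = 0.216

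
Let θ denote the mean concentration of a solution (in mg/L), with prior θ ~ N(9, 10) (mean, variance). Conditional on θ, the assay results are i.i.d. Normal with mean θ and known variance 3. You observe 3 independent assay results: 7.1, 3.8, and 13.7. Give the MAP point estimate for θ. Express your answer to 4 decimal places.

n = 3; x̄ = (7.1 + 3.8 + 13.7)/3 = 24.6/3 = 8.2.
For a Normal prior and Normal likelihood with known variance, the posterior is Normal; its mode equals its mean, the precision-weighted average.
Prior precision 1/σ₀² = 1/10 = 0.1; data precision n/σ² = 3/3 = 1.
θ̂ = (0.1·9 + 1·8.2) / (0.1 + 1) = 9.1/1.1 = 91/11 ≈ 8.2727.

θ̂_MAP = 8.2727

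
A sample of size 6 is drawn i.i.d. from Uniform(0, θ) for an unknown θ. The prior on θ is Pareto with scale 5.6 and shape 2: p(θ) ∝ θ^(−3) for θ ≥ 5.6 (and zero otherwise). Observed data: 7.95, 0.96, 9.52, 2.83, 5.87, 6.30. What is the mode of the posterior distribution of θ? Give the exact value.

θ̂_MAP = 9.52

The Uniform(0, θ) likelihood is θ^(−n) for θ ≥ max(xᵢ), zero otherwise. Here max(xᵢ) = 9.52.
Posterior ∝ θ^(−3) · θ^(−6) = θ^(−9) on θ ≥ max(5.6, 9.52) = 9.52.
This density is strictly decreasing in θ, so the posterior mode lies at the lower boundary of the support.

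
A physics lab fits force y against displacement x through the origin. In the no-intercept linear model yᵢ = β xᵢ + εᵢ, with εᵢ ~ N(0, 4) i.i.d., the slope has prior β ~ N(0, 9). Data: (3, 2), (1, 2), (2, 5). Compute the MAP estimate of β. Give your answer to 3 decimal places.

log p(β | y) = −Σ(yᵢ − βxᵢ)²/(2·4) − β²/(2·9) + const.
Setting the derivative to zero: Σxᵢ(yᵢ − βxᵢ)/4 − β/9 = 0, so β = Σxᵢyᵢ / (Σxᵢ² + σ²/τ²).
Σxᵢyᵢ = 3·2 + 1·2 + 2·5 = 18; Σxᵢ² = 14; σ²/τ² = 4/9.
β̂_MAP = 18 / (14 + 4/9) = 18/(130/9) = 81/65 ≈ 1.246.

β̂_MAP = 1.246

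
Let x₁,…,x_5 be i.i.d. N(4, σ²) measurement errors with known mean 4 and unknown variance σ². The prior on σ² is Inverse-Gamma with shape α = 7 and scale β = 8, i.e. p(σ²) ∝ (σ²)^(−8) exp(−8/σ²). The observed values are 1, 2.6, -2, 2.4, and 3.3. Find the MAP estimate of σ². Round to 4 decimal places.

σ̂²_MAP = 3.1433

Sum of squared deviations about the known mean: SS = (1−4)² + (2.6−4)² + (-2−4)² + (2.4−4)² + (3.3−4)² = 50.01.
The Normal likelihood contributes (σ²)^(−n/2) exp(−SS/(2σ²)), so the posterior is Inverse-Gamma(α + n/2, β + SS/2) = Inverse-Gamma(9.5, 33.005).
The mode of Inverse-Gamma(a, b) is b/(a+1) = 33.005/10.5 ≈ 3.1433.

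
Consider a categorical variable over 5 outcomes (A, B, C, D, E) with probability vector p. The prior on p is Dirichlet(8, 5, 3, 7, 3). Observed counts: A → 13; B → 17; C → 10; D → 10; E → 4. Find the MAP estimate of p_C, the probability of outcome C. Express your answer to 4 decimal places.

MAP estimate of p_C = 0.1600

The posterior is Dirichlet(αᵢ + nᵢ) = Dirichlet(21, 22, 13, 17, 7).
For a Dirichlet(a₁,…,a_K) with all aᵢ > 1, the mode has j-th component (aⱼ − 1)/(Σaᵢ − K).
Here Σaᵢ = 80 and K = 5, so p_C = (13 − 1)/(80 − 5) = 12/75 ≈ 0.1600.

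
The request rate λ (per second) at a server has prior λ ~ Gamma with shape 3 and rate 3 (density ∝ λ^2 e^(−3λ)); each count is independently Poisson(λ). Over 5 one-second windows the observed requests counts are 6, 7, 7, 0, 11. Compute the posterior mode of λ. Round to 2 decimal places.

λ̂_MAP = 4.13

Σxᵢ = 6+7+7+0+11 = 31, with n = 5.
Posterior ∝ λ^2e^(−3λ) · λ^31e^(−5λ) = λ^33e^(−8λ), i.e. Gamma(shape=34, rate=8).
The mode of a Gamma(a, b) with a ≥ 1 (shape–rate) is (a−1)/b = 33/8 ≈ 4.13.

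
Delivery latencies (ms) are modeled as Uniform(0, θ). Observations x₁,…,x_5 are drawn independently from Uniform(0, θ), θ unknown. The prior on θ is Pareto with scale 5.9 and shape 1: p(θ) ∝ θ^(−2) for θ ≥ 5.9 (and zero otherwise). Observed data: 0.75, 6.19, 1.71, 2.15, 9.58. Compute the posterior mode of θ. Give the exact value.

θ̂_MAP = 9.58

The Uniform(0, θ) likelihood is θ^(−n) for θ ≥ max(xᵢ), zero otherwise. Here max(xᵢ) = 9.58.
Posterior ∝ θ^(−2) · θ^(−5) = θ^(−7) on θ ≥ max(5.9, 9.58) = 9.58.
This density is strictly decreasing in θ, so the posterior mode lies at the lower boundary of the support.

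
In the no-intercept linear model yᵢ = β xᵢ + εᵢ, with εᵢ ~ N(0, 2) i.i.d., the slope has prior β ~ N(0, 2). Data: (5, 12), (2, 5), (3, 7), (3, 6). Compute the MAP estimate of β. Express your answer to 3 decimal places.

log p(β | y) = −Σ(yᵢ − βxᵢ)²/(2·2) − β²/(2·2) + const.
Setting the derivative to zero: Σxᵢ(yᵢ − βxᵢ)/2 − β/2 = 0, so β = Σxᵢyᵢ / (Σxᵢ² + σ²/τ²).
Σxᵢyᵢ = 5·12 + 2·5 + 3·7 + 3·6 = 109; Σxᵢ² = 47; σ²/τ² = 1.
β̂_MAP = 109 / (47 + 1) = 109/48 ≈ 2.271.

β̂_MAP = 2.271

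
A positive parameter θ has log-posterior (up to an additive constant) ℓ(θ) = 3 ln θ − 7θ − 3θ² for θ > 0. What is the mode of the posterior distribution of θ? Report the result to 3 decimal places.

θ̂_MAP = 0.333

ℓ'(θ) = 3/θ − 7 − 6θ. Setting this to zero and multiplying by θ: 6θ² + 7θ − 3 = 0.
θ = (−7 + √(7² + 4·6·3)) / (2·6) = (−7 + √121) / 12 = (−7 + 11)/12 = 1/3.
ℓ''(θ) = −3/θ² − 6 < 0, confirming a maximum.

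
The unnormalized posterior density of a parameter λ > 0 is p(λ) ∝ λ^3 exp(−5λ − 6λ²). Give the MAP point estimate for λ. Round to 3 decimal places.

λ̂_MAP = 0.333

ℓ'(λ) = 3/λ − 5 − 12λ. Setting this to zero and multiplying by λ: 12λ² + 5λ − 3 = 0.
λ = (−5 + √(5² + 4·12·3)) / (2·12) = (−5 + √169) / 24 = (−5 + 13)/24 = 1/3.
ℓ''(λ) = −3/λ² − 12 < 0, confirming a maximum.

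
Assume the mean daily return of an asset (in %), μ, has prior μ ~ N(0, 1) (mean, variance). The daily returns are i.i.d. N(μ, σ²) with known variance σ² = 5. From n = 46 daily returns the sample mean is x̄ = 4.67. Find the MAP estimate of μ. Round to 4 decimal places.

μ̂_MAP = 4.2122

n = 46, x̄ = 4.67.
For a Normal prior and Normal likelihood with known variance, the posterior is Normal; its mode equals its mean, the precision-weighted average.
Prior precision 1/σ₀² = 1/1 = 1; data precision n/σ² = 46/5 = 9.2.
μ̂ = (1·0 + 9.2·4.67) / (1 + 9.2) = 42.964/10.2 = 10741/2550 ≈ 4.2122.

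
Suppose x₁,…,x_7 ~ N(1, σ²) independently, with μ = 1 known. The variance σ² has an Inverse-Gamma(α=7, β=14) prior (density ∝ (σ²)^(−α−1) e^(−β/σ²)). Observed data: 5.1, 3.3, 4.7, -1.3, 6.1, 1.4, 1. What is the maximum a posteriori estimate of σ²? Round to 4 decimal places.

σ̂²_MAP = 4.1413

Sum of squared deviations about the known mean: SS = (5.1−1)² + (3.3−1)² + (4.7−1)² + (-1.3−1)² + (6.1−1)² + (1.4−1)² + (1−1)² = 67.25.
The Normal likelihood contributes (σ²)^(−n/2) exp(−SS/(2σ²)), so the posterior is Inverse-Gamma(α + n/2, β + SS/2) = Inverse-Gamma(10.5, 47.625).
The mode of Inverse-Gamma(a, b) is b/(a+1) = 47.625/11.5 ≈ 4.1413.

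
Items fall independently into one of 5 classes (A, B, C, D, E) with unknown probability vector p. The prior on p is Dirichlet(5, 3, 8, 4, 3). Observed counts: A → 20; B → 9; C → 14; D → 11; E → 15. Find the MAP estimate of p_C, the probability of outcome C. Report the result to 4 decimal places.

The posterior is Dirichlet(αᵢ + nᵢ) = Dirichlet(25, 12, 22, 15, 18).
For a Dirichlet(a₁,…,a_K) with all aᵢ > 1, the mode has j-th component (aⱼ − 1)/(Σaᵢ − K).
Here Σaᵢ = 92 and K = 5, so p_C = (22 − 1)/(92 − 5) = 21/87 ≈ 0.2414.

MAP estimate of p_C = 0.2414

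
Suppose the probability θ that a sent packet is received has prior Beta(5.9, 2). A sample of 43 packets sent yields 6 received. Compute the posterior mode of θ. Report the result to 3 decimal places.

θ̂_MAP = 0.223

Prior: Beta(5.9, 2).
Data: 6 successes in 43 trials. The binomial likelihood contributes θ^6(1−θ)^37, so the posterior is Beta(5.9+6, 2+37) = Beta(11.9, 39).
For Beta(a, b) with a, b > 1 the mode is (a−1)/(a+b−2) = 10.9/48.9 ≈ 0.223.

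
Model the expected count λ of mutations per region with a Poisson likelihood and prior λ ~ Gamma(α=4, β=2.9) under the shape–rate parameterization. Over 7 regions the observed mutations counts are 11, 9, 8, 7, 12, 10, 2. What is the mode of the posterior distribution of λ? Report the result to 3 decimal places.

λ̂_MAP = 6.263

Σxᵢ = 11+9+8+7+12+10+2 = 59, with n = 7.
Posterior ∝ λ^3e^(−2.9λ) · λ^59e^(−7λ) = λ^62e^(−9.9λ), i.e. Gamma(shape=63, rate=9.9).
The mode of a Gamma(a, b) with a ≥ 1 (shape–rate) is (a−1)/b = 62/9.9 ≈ 6.263.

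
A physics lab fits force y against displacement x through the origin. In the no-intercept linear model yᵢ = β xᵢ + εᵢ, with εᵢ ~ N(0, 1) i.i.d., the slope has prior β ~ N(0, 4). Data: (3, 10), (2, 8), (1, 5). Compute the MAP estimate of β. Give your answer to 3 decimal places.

β̂_MAP = 3.579

log p(β | y) = −Σ(yᵢ − βxᵢ)²/(2·1) − β²/(2·4) + const.
Setting the derivative to zero: Σxᵢ(yᵢ − βxᵢ)/1 − β/4 = 0, so β = Σxᵢyᵢ / (Σxᵢ² + σ²/τ²).
Σxᵢyᵢ = 3·10 + 2·8 + 1·5 = 51; Σxᵢ² = 14; σ²/τ² = 0.25.
β̂_MAP = 51 / (14 + 0.25) = 51/14.25 ≈ 3.579.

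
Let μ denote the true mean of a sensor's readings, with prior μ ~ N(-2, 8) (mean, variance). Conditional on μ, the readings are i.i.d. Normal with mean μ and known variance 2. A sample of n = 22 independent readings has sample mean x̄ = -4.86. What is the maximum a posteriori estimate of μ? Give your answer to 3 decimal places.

n = 22, x̄ = -4.86.
For a Normal prior and Normal likelihood with known variance, the posterior is Normal; its mode equals its mean, the precision-weighted average.
Prior precision 1/σ₀² = 1/8 = 0.125; data precision n/σ² = 22/2 = 11.
μ̂ = (0.125·(-2) + 11·(-4.86)) / (0.125 + 11) = (-53.71)/11.125 = -10742/2225 ≈ -4.828.

μ̂_MAP = -4.828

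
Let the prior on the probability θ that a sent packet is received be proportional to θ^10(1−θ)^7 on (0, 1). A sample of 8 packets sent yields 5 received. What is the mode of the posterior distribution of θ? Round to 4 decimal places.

The prior density ∝ θ^10(1−θ)^7 is the kernel of Beta(11, 8).
Data: 5 successes in 8 trials. The binomial likelihood contributes θ^5(1−θ)^3, so the posterior is Beta(11+5, 8+3) = Beta(16, 11).
For Beta(a, b) with a, b > 1 the mode is (a−1)/(a+b−2) = 15/25 ≈ 0.6000.

θ̂_MAP = 0.6000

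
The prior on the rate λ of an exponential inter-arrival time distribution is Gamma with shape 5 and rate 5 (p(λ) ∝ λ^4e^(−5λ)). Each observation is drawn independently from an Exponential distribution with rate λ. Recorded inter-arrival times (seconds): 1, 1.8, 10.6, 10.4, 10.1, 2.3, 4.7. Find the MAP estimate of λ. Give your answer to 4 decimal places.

The Exponential(rate=λ) likelihood is ∝ λ^n e^(−λΣtᵢ). Here n = 7 and Σtᵢ = 1 + 1.8 + 10.6 + 10.4 + 10.1 + 2.3 + 4.7 = 40.9.
Posterior ∝ λ^4e^(−5λ) · λ^7e^(−40.9λ) = λ^11e^(−45.9λ), i.e. Gamma(12, 45.9).
Mode = (a−1)/b = 11/45.9 ≈ 0.2397.

λ̂_MAP = 0.2397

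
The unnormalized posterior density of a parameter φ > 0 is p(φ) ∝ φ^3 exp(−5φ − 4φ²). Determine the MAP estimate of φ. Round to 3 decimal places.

ℓ'(φ) = 3/φ − 5 − 8φ. Setting this to zero and multiplying by φ: 8φ² + 5φ − 3 = 0.
φ = (−5 + √(5² + 4·8·3)) / (2·8) = (−5 + √121) / 16 = (−5 + 11)/16 = 3/8.
ℓ''(φ) = −3/φ² − 8 < 0, confirming a maximum.

φ̂_MAP = 0.375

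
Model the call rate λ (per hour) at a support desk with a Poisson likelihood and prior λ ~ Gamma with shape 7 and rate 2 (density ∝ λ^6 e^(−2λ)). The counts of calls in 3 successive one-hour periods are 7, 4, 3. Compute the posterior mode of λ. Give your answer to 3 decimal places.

λ̂_MAP = 4.000

Σxᵢ = 7+4+3 = 14, with n = 3.
Posterior ∝ λ^6e^(−2λ) · λ^14e^(−3λ) = λ^20e^(−5λ), i.e. Gamma(shape=21, rate=5).
The mode of a Gamma(a, b) with a ≥ 1 (shape–rate) is (a−1)/b = 20/5 ≈ 4.000.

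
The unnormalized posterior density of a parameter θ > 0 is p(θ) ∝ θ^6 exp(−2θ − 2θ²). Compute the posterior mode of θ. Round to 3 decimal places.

θ̂_MAP = 1.000

ℓ'(θ) = 6/θ − 2 − 4θ. Setting this to zero and multiplying by θ: 4θ² + 2θ − 6 = 0.
θ = (−2 + √(2² + 4·4·6)) / (2·4) = (−2 + √100) / 8 = (−2 + 10)/8 = 1.
ℓ''(θ) = −6/θ² − 4 < 0, confirming a maximum.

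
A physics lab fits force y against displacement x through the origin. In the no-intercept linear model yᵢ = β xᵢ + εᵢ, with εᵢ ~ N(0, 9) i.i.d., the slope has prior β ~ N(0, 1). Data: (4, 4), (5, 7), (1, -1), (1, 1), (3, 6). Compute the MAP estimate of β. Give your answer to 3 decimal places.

log p(β | y) = −Σ(yᵢ − βxᵢ)²/(2·9) − β²/(2·1) + const.
Setting the derivative to zero: Σxᵢ(yᵢ − βxᵢ)/9 − β/1 = 0, so β = Σxᵢyᵢ / (Σxᵢ² + σ²/τ²).
Σxᵢyᵢ = 4·4 + 5·7 + 1·(-1) + 1·1 + 3·6 = 69; Σxᵢ² = 52; σ²/τ² = 9.
β̂_MAP = 69 / (52 + 9) = 69/61 ≈ 1.131.

β̂_MAP = 1.131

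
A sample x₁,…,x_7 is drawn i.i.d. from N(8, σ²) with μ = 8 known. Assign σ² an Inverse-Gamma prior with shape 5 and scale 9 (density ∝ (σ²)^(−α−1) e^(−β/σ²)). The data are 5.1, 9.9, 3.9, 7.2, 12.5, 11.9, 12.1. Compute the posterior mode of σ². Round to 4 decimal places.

σ̂²_MAP = 5.2495

Sum of squared deviations about the known mean: SS = (5.1−8)² + (9.9−8)² + (3.9−8)² + (7.2−8)² + (12.5−8)² + (11.9−8)² + (12.1−8)² = 81.74.
The Normal likelihood contributes (σ²)^(−n/2) exp(−SS/(2σ²)), so the posterior is Inverse-Gamma(α + n/2, β + SS/2) = Inverse-Gamma(8.5, 49.87).
The mode of Inverse-Gamma(a, b) is b/(a+1) = 49.87/9.5 ≈ 5.2495.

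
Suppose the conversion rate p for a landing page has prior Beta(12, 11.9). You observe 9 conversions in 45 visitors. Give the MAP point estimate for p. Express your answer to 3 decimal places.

p̂_MAP = 0.299

Prior: Beta(12, 11.9).
Data: 9 successes in 45 trials. The binomial likelihood contributes p^9(1−p)^36, so the posterior is Beta(12+9, 11.9+36) = Beta(21, 47.9).
For Beta(a, b) with a, b > 1 the mode is (a−1)/(a+b−2) = 20/66.9 ≈ 0.299.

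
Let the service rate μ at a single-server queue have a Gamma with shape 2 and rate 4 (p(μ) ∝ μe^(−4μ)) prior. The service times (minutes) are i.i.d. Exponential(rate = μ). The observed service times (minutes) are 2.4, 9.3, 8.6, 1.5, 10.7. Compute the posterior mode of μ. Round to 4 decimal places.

μ̂_MAP = 0.1644

The Exponential(rate=μ) likelihood is ∝ μ^n e^(−μΣtᵢ). Here n = 5 and Σtᵢ = 2.4 + 9.3 + 8.6 + 1.5 + 10.7 = 32.5.
Posterior ∝ μe^(−4μ) · μ^5e^(−32.5μ) = μ^6e^(−36.5μ), i.e. Gamma(7, 36.5).
Mode = (a−1)/b = 6/36.5 ≈ 0.1644.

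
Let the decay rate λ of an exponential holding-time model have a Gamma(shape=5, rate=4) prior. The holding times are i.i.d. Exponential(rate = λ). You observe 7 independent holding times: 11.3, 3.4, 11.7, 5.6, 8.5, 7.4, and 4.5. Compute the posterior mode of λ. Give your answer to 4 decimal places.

The Exponential(rate=λ) likelihood is ∝ λ^n e^(−λΣtᵢ). Here n = 7 and Σtᵢ = 11.3 + 3.4 + 11.7 + 5.6 + 8.5 + 7.4 + 4.5 = 52.4.
Posterior ∝ λ^4e^(−4λ) · λ^7e^(−52.4λ) = λ^11e^(−56.4λ), i.e. Gamma(12, 56.4).
Mode = (a−1)/b = 11/56.4 ≈ 0.1950.

λ̂_MAP = 0.1950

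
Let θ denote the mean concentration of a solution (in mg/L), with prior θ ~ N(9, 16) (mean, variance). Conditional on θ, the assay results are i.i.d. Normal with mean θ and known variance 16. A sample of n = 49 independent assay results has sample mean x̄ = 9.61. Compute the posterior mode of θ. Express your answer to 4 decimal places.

n = 49, x̄ = 9.61.
For a Normal prior and Normal likelihood with known variance, the posterior is Normal; its mode equals its mean, the precision-weighted average.
Prior precision 1/σ₀² = 1/16 = 0.0625; data precision n/σ² = 49/16 = 3.0625.
θ̂ = (0.0625·9 + 3.0625·9.61) / (0.0625 + 3.0625) = 29.993125/3.125 = 9.5978.

θ̂_MAP = 9.5978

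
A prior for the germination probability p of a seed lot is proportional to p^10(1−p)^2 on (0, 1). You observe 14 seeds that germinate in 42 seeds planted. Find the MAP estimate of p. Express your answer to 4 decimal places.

The prior density ∝ p^10(1−p)^2 is the kernel of Beta(11, 3).
Data: 14 successes in 42 trials. The binomial likelihood contributes p^14(1−p)^28, so the posterior is Beta(11+14, 3+28) = Beta(25, 31).
For Beta(a, b) with a, b > 1 the mode is (a−1)/(a+b−2) = 24/54 ≈ 0.4444.

p̂_MAP = 0.4444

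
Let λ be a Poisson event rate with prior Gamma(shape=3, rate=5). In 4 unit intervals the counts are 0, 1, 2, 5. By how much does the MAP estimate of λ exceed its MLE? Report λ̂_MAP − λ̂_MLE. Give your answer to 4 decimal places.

Σxᵢ = 8. Posterior is Gamma(11, 9); MAP = (11−1)/9 = 10/9 ≈ 1.11111.
MLE = x̄ = 8/4 ≈ 2.00000.
Difference = 10/9 − 8/4 = -8/9 ≈ -0.8889.

MAP − MLE = -0.8889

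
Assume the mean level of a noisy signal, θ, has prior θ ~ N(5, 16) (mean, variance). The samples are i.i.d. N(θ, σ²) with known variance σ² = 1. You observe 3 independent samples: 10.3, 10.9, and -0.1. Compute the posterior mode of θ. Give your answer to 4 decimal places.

n = 3; x̄ = (10.3 + 10.9 + (-0.1))/3 = 21.1/3 = 211/30 ≈ 7.0333.
For a Normal prior and Normal likelihood with known variance, the posterior is Normal; its mode equals its mean, the precision-weighted average.
Prior precision 1/σ₀² = 1/16 = 0.0625; data precision n/σ² = 3/1 = 3.
θ̂ = (0.0625·5 + 3·(211/30)) / (0.0625 + 3) = 21.4125/3.0625 = 1713/245 ≈ 6.9918.

θ̂_MAP = 6.9918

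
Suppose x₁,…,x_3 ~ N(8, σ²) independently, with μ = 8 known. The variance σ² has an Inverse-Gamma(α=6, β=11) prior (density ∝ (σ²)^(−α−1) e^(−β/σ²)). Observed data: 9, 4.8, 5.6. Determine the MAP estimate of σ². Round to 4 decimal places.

σ̂²_MAP = 2.2941

Sum of squared deviations about the known mean: SS = (9−8)² + (4.8−8)² + (5.6−8)² = 17.
The Normal likelihood contributes (σ²)^(−n/2) exp(−SS/(2σ²)), so the posterior is Inverse-Gamma(α + n/2, β + SS/2) = Inverse-Gamma(7.5, 19.5).
The mode of Inverse-Gamma(a, b) is b/(a+1) = 19.5/8.5 ≈ 2.2941.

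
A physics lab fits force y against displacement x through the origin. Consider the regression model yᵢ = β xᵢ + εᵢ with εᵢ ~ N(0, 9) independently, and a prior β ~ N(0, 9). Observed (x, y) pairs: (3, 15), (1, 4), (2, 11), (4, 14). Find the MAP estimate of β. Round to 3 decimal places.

β̂_MAP = 4.097

log p(β | y) = −Σ(yᵢ − βxᵢ)²/(2·9) − β²/(2·9) + const.
Setting the derivative to zero: Σxᵢ(yᵢ − βxᵢ)/9 − β/9 = 0, so β = Σxᵢyᵢ / (Σxᵢ² + σ²/τ²).
Σxᵢyᵢ = 3·15 + 1·4 + 2·11 + 4·14 = 127; Σxᵢ² = 30; σ²/τ² = 1.
β̂_MAP = 127 / (30 + 1) = 127/31 ≈ 4.097.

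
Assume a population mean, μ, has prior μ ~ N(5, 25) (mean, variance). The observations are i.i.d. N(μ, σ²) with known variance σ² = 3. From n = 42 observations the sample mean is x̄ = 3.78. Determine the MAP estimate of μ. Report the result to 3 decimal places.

n = 42, x̄ = 3.78.
For a Normal prior and Normal likelihood with known variance, the posterior is Normal; its mode equals its mean, the precision-weighted average.
Prior precision 1/σ₀² = 1/25 = 0.04; data precision n/σ² = 42/3 = 14.
μ̂ = (0.04·5 + 14·3.78) / (0.04 + 14) = 53.12/14.04 = 1328/351 ≈ 3.783.

μ̂_MAP = 3.783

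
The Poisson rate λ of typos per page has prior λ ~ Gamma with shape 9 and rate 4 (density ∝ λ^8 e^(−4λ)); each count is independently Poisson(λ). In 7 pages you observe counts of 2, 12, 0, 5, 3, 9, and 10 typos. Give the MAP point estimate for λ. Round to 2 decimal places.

λ̂_MAP = 4.45

Σxᵢ = 2+12+0+5+3+9+10 = 41, with n = 7.
Posterior ∝ λ^8e^(−4λ) · λ^41e^(−7λ) = λ^49e^(−11λ), i.e. Gamma(shape=50, rate=11).
The mode of a Gamma(a, b) with a ≥ 1 (shape–rate) is (a−1)/b = 49/11 ≈ 4.45.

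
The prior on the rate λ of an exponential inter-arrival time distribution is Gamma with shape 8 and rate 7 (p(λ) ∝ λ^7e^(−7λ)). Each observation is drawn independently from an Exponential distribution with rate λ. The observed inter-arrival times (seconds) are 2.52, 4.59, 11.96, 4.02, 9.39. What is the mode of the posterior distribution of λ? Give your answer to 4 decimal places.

The Exponential(rate=λ) likelihood is ∝ λ^n e^(−λΣtᵢ). Here n = 5 and Σtᵢ = 2.52 + 4.59 + 11.96 + 4.02 + 9.39 = 32.48.
Posterior ∝ λ^7e^(−7λ) · λ^5e^(−32.48λ) = λ^12e^(−39.48λ), i.e. Gamma(13, 39.48).
Mode = (a−1)/b = 12/39.48 ≈ 0.3040.

λ̂_MAP = 0.3040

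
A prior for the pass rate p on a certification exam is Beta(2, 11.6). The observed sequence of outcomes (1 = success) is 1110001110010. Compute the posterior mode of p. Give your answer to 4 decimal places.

Prior: Beta(2, 11.6).
Data: 7 successes in 13 trials (from the sequence). The binomial likelihood contributes p^7(1−p)^6, so the posterior is Beta(2+7, 11.6+6) = Beta(9, 17.6).
For Beta(a, b) with a, b > 1 the mode is (a−1)/(a+b−2) = 8/24.6 ≈ 0.3252.

p̂_MAP = 0.3252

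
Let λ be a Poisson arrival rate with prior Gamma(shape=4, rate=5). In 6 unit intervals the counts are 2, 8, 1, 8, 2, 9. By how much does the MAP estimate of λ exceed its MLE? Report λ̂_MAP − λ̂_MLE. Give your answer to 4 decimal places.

Σxᵢ = 30. Posterior is Gamma(34, 11); MAP = (34−1)/11 = 33/11 ≈ 3.00000.
MLE = x̄ = 30/6 ≈ 5.00000.
Difference = 33/11 − 30/6 = -2 ≈ -2.0000.

MAP − MLE = -2.0000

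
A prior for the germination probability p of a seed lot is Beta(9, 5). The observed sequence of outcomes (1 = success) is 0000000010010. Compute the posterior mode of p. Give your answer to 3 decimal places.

p̂_MAP = 0.400

Prior: Beta(9, 5).
Data: 2 successes in 13 trials (from the sequence). The binomial likelihood contributes p^2(1−p)^11, so the posterior is Beta(9+2, 5+11) = Beta(11, 16).
For Beta(a, b) with a, b > 1 the mode is (a−1)/(a+b−2) = 10/25 ≈ 0.400.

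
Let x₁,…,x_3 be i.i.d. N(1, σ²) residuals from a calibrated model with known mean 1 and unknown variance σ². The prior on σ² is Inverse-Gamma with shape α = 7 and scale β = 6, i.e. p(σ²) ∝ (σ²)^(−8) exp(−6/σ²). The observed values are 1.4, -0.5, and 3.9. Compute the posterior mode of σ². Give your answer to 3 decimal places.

σ̂²_MAP = 1.201

Sum of squared deviations about the known mean: SS = (1.4−1)² + (-0.5−1)² + (3.9−1)² = 10.82.
The Normal likelihood contributes (σ²)^(−n/2) exp(−SS/(2σ²)), so the posterior is Inverse-Gamma(α + n/2, β + SS/2) = Inverse-Gamma(8.5, 11.41).
The mode of Inverse-Gamma(a, b) is b/(a+1) = 11.41/9.5 ≈ 1.201.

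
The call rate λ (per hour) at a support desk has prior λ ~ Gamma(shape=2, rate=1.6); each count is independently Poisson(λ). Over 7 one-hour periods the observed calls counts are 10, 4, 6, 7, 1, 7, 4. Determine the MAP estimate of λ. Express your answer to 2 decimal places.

Σxᵢ = 10+4+6+7+1+7+4 = 39, with n = 7.
Posterior ∝ λe^(−1.6λ) · λ^39e^(−7λ) = λ^40e^(−8.6λ), i.e. Gamma(shape=41, rate=8.6).
The mode of a Gamma(a, b) with a ≥ 1 (shape–rate) is (a−1)/b = 40/8.6 ≈ 4.65.

λ̂_MAP = 4.65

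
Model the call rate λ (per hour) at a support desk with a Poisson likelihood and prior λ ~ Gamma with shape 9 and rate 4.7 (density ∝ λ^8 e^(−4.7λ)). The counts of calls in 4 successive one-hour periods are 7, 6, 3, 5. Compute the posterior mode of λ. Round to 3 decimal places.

λ̂_MAP = 3.333

Σxᵢ = 7+6+3+5 = 21, with n = 4.
Posterior ∝ λ^8e^(−4.7λ) · λ^21e^(−4λ) = λ^29e^(−8.7λ), i.e. Gamma(shape=30, rate=8.7).
The mode of a Gamma(a, b) with a ≥ 1 (shape–rate) is (a−1)/b = 29/8.7 ≈ 3.333.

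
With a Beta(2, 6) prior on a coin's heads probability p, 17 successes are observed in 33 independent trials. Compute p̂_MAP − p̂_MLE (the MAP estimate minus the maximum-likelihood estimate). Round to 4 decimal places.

Posterior is Beta(19, 22); MAP = (19−1)/(41−2) = 18/39 ≈ 0.46154.
MLE ignores the prior: p̂_MLE = k/n = 17/33 ≈ 0.51515.
Difference = 18/39 − 17/33 = -23/429 ≈ -0.0536.

MAP − MLE = -0.0536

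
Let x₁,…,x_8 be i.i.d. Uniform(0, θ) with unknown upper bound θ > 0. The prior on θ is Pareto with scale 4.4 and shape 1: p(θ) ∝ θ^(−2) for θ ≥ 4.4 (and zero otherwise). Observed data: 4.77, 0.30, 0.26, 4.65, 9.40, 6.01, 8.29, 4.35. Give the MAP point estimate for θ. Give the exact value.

θ̂_MAP = 9.40

The Uniform(0, θ) likelihood is θ^(−n) for θ ≥ max(xᵢ), zero otherwise. Here max(xᵢ) = 9.40.
Posterior ∝ θ^(−2) · θ^(−8) = θ^(−10) on θ ≥ max(4.4, 9.40) = 9.40.
This density is strictly decreasing in θ, so the posterior mode lies at the lower boundary of the support.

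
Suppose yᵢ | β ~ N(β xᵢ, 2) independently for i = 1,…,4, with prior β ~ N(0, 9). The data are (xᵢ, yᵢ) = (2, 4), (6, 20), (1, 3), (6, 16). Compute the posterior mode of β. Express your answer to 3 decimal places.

log p(β | y) = −Σ(yᵢ − βxᵢ)²/(2·2) − β²/(2·9) + const.
Setting the derivative to zero: Σxᵢ(yᵢ − βxᵢ)/2 − β/9 = 0, so β = Σxᵢyᵢ / (Σxᵢ² + σ²/τ²).
Σxᵢyᵢ = 2·4 + 6·20 + 1·3 + 6·16 = 227; Σxᵢ² = 77; σ²/τ² = 2/9.
β̂_MAP = 227 / (77 + 2/9) = 227/(695/9) = 2043/695 ≈ 2.940.

β̂_MAP = 2.940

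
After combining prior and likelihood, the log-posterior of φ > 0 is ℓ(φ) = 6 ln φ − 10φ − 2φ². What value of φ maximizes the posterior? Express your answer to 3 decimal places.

ℓ'(φ) = 6/φ − 10 − 4φ. Setting this to zero and multiplying by φ: 4φ² + 10φ − 6 = 0.
φ = (−10 + √(10² + 4·4·6)) / (2·4) = (−10 + √196) / 8 = (−10 + 14)/8 = 1/2.
ℓ''(φ) = −6/φ² − 4 < 0, confirming a maximum.

φ̂_MAP = 0.500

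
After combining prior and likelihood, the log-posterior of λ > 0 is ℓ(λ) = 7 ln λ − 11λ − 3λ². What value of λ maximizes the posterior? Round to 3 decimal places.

λ̂_MAP = 0.500

ℓ'(λ) = 7/λ − 11 − 6λ. Setting this to zero and multiplying by λ: 6λ² + 11λ − 7 = 0.
λ = (−11 + √(11² + 4·6·7)) / (2·6) = (−11 + √289) / 12 = (−11 + 17)/12 = 1/2.
ℓ''(λ) = −7/λ² − 6 < 0, confirming a maximum.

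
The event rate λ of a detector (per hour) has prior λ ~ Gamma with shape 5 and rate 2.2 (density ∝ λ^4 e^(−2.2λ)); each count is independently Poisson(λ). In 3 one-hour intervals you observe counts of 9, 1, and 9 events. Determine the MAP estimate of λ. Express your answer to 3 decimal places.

Σxᵢ = 9+1+9 = 19, with n = 3.
Posterior ∝ λ^4e^(−2.2λ) · λ^19e^(−3λ) = λ^23e^(−5.2λ), i.e. Gamma(shape=24, rate=5.2).
The mode of a Gamma(a, b) with a ≥ 1 (shape–rate) is (a−1)/b = 23/5.2 ≈ 4.423.

λ̂_MAP = 4.423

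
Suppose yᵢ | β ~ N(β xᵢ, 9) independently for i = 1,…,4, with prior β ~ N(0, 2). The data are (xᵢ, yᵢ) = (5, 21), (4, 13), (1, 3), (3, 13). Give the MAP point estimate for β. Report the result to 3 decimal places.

log p(β | y) = −Σ(yᵢ − βxᵢ)²/(2·9) − β²/(2·2) + const.
Setting the derivative to zero: Σxᵢ(yᵢ − βxᵢ)/9 − β/2 = 0, so β = Σxᵢyᵢ / (Σxᵢ² + σ²/τ²).
Σxᵢyᵢ = 5·21 + 4·13 + 1·3 + 3·13 = 199; Σxᵢ² = 51; σ²/τ² = 4.5.
β̂_MAP = 199 / (51 + 4.5) = 199/55.5 ≈ 3.586.

β̂_MAP = 3.586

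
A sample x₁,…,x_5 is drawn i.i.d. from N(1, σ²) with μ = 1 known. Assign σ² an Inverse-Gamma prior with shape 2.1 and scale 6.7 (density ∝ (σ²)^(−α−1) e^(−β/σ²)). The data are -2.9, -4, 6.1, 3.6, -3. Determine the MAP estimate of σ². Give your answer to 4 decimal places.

Sum of squared deviations about the known mean: SS = (-2.9−1)² + (-4−1)² + (6.1−1)² + (3.6−1)² + (-3−1)² = 88.98.
The Normal likelihood contributes (σ²)^(−n/2) exp(−SS/(2σ²)), so the posterior is Inverse-Gamma(α + n/2, β + SS/2) = Inverse-Gamma(4.6, 51.19).
The mode of Inverse-Gamma(a, b) is b/(a+1) = 51.19/5.6 ≈ 9.1411.

σ̂²_MAP = 9.1411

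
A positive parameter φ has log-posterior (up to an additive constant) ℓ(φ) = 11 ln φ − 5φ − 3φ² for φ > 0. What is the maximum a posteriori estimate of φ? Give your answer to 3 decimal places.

ℓ'(φ) = 11/φ − 5 − 6φ. Setting this to zero and multiplying by φ: 6φ² + 5φ − 11 = 0.
φ = (−5 + √(5² + 4·6·11)) / (2·6) = (−5 + √289) / 12 = (−5 + 17)/12 = 1.
ℓ''(φ) = −11/φ² − 6 < 0, confirming a maximum.

φ̂_MAP = 1.000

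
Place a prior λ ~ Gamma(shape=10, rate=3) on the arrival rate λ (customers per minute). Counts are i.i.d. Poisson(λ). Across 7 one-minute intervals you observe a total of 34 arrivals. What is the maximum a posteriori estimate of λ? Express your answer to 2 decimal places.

λ̂_MAP = 4.30

Σxᵢ = 34, n = 7.
Posterior ∝ λ^9e^(−3λ) · λ^34e^(−7λ) = λ^43e^(−10λ), i.e. Gamma(shape=44, rate=10).
The mode of a Gamma(a, b) with a ≥ 1 (shape–rate) is (a−1)/b = 43/10 ≈ 4.30.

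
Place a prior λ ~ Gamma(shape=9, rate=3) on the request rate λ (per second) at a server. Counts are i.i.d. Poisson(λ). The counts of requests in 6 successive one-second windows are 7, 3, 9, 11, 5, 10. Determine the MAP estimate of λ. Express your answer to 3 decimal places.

Σxᵢ = 7+3+9+11+5+10 = 45, with n = 6.
Posterior ∝ λ^8e^(−3λ) · λ^45e^(−6λ) = λ^53e^(−9λ), i.e. Gamma(shape=54, rate=9).
The mode of a Gamma(a, b) with a ≥ 1 (shape–rate) is (a−1)/b = 53/9 ≈ 5.889.

λ̂_MAP = 5.889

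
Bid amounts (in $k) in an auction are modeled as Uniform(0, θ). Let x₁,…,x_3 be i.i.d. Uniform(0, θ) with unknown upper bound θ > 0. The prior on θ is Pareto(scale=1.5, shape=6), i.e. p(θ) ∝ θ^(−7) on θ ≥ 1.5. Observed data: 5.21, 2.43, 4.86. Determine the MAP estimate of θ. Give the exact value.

The Uniform(0, θ) likelihood is θ^(−n) for θ ≥ max(xᵢ), zero otherwise. Here max(xᵢ) = 5.21.
Posterior ∝ θ^(−7) · θ^(−3) = θ^(−10) on θ ≥ max(1.5, 5.21) = 5.21.
This density is strictly decreasing in θ, so the posterior mode lies at the lower boundary of the support.

θ̂_MAP = 5.21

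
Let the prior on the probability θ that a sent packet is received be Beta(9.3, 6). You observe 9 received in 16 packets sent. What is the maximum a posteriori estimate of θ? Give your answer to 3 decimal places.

θ̂_MAP = 0.590

Prior: Beta(9.3, 6).
Data: 9 successes in 16 trials. The binomial likelihood contributes θ^9(1−θ)^7, so the posterior is Beta(9.3+9, 6+7) = Beta(18.3, 13).
For Beta(a, b) with a, b > 1 the mode is (a−1)/(a+b−2) = 17.3/29.3 ≈ 0.590.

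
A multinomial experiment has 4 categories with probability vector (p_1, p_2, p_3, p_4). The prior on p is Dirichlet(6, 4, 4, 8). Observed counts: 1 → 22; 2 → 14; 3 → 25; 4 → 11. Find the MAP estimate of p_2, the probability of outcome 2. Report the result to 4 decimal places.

The posterior is Dirichlet(αᵢ + nᵢ) = Dirichlet(28, 18, 29, 19).
For a Dirichlet(a₁,…,a_K) with all aᵢ > 1, the mode has j-th component (aⱼ − 1)/(Σaᵢ − K).
Here Σaᵢ = 94 and K = 4, so p_2 = (18 − 1)/(94 − 4) = 17/90 ≈ 0.1889.

MAP estimate: 0.1889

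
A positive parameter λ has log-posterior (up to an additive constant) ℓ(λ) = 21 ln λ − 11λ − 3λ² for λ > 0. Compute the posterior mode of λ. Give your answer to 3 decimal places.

ℓ'(λ) = 21/λ − 11 − 6λ. Setting this to zero and multiplying by λ: 6λ² + 11λ − 21 = 0.
λ = (−11 + √(11² + 4·6·21)) / (2·6) = (−11 + √625) / 12 = (−11 + 25)/12 = 7/6.
ℓ''(λ) = −21/λ² − 6 < 0, confirming a maximum.

λ̂_MAP = 1.167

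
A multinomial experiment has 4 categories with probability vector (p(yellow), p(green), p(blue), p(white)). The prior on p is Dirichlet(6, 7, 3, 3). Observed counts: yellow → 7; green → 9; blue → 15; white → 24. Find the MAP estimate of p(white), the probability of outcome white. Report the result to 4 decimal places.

MAP estimate of p(white) = 0.3714

The posterior is Dirichlet(αᵢ + nᵢ) = Dirichlet(13, 16, 18, 27).
For a Dirichlet(a₁,…,a_K) with all aᵢ > 1, the mode has j-th component (aⱼ − 1)/(Σaᵢ − K).
Here Σaᵢ = 74 and K = 4, so p(white) = (27 − 1)/(74 − 4) = 26/70 ≈ 0.3714.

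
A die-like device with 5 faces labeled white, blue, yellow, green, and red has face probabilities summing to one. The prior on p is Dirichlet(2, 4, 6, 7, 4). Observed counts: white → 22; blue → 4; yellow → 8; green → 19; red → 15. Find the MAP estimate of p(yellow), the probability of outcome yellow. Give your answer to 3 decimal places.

The posterior is Dirichlet(αᵢ + nᵢ) = Dirichlet(24, 8, 14, 26, 19).
For a Dirichlet(a₁,…,a_K) with all aᵢ > 1, the mode has j-th component (aⱼ − 1)/(Σaᵢ − K).
Here Σaᵢ = 91 and K = 5, so p(yellow) = (14 − 1)/(91 − 5) = 13/86 ≈ 0.151.

MAP estimate of p(yellow) = 0.151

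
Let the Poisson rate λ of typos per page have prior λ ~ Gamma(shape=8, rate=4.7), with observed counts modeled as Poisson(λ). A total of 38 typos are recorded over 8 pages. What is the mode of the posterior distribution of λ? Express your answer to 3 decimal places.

Σxᵢ = 38, n = 8.
Posterior ∝ λ^7e^(−4.7λ) · λ^38e^(−8λ) = λ^45e^(−12.7λ), i.e. Gamma(shape=46, rate=12.7).
The mode of a Gamma(a, b) with a ≥ 1 (shape–rate) is (a−1)/b = 45/12.7 ≈ 3.543.

λ̂_MAP = 3.543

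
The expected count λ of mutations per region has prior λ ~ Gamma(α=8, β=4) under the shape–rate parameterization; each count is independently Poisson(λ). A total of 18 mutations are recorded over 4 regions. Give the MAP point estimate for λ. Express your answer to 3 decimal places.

λ̂_MAP = 3.125

Σxᵢ = 18, n = 4.
Posterior ∝ λ^7e^(−4λ) · λ^18e^(−4λ) = λ^25e^(−8λ), i.e. Gamma(shape=26, rate=8).
The mode of a Gamma(a, b) with a ≥ 1 (shape–rate) is (a−1)/b = 25/8 ≈ 3.125.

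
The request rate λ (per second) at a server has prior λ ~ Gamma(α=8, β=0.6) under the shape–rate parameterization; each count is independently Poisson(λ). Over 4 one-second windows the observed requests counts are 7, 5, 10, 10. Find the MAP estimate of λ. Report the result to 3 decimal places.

Σxᵢ = 7+5+10+10 = 32, with n = 4.
Posterior ∝ λ^7e^(−0.6λ) · λ^32e^(−4λ) = λ^39e^(−4.6λ), i.e. Gamma(shape=40, rate=4.6).
The mode of a Gamma(a, b) with a ≥ 1 (shape–rate) is (a−1)/b = 39/4.6 ≈ 8.478.

λ̂_MAP = 8.478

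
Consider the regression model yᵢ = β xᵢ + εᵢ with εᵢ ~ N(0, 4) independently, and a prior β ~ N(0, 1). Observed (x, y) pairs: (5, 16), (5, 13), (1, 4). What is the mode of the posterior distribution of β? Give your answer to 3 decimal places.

log p(β | y) = −Σ(yᵢ − βxᵢ)²/(2·4) − β²/(2·1) + const.
Setting the derivative to zero: Σxᵢ(yᵢ − βxᵢ)/4 − β/1 = 0, so β = Σxᵢyᵢ / (Σxᵢ² + σ²/τ²).
Σxᵢyᵢ = 5·16 + 5·13 + 1·4 = 149; Σxᵢ² = 51; σ²/τ² = 4.
β̂_MAP = 149 / (51 + 4) = 149/55 ≈ 2.709.

β̂_MAP = 2.709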